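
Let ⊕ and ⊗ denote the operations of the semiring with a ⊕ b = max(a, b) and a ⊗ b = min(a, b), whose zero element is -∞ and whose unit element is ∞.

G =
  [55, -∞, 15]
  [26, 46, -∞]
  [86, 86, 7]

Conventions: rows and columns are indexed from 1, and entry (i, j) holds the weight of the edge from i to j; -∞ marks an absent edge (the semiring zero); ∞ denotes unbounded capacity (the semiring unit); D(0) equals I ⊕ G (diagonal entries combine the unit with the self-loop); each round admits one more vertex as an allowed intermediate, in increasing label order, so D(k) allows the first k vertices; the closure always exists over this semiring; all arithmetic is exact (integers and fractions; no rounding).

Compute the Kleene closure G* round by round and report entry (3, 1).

D(0):
  [∞, -∞, 15]
  [26, ∞, -∞]
  [86, 86, ∞]
D(1):
  [∞, -∞, 15]
  [26, ∞, 15]
  [86, 86, ∞]
D(2):
  [∞, -∞, 15]
  [26, ∞, 15]
  [86, 86, ∞]
D(3):
  [∞, 15, 15]
  [26, ∞, 15]
  [86, 86, ∞]
Answer: G*[3][1] = 86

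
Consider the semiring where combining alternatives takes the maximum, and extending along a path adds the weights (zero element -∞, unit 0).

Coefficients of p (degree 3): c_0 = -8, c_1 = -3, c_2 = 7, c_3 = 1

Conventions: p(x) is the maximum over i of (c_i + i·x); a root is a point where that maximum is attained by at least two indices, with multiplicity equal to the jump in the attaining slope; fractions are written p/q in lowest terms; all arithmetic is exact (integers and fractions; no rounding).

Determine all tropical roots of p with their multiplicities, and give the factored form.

hull edge (i=0, c=-8) to (i=2, c=7): slope 15/2, span 2
hull edge (i=2, c=7) to (i=3, c=1): slope -6, span 1
Factored form: p(x) = 1 ⊗ (x ⊕ (-15/2)) ⊗ (x ⊕ (-15/2)) ⊗ (x ⊕ 6)
Answer: roots = -15/2 (mult 2), 6 (mult 1)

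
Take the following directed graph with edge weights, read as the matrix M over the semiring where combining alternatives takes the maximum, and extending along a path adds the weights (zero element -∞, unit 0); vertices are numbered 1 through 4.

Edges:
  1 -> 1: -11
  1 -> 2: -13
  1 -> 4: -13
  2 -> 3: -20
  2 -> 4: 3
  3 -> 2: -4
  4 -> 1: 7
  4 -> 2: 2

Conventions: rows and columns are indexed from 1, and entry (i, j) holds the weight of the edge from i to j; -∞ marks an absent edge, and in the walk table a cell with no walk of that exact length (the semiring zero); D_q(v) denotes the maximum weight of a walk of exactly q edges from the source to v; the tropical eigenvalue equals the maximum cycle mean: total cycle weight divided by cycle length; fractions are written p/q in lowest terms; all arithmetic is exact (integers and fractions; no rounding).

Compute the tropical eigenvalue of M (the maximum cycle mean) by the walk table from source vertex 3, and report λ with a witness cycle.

q=0: [-∞, -∞, 0, -∞]
q=1: [-∞, -4, -∞, -∞]
q=2: [-∞, -∞, -24, -1]
q=3: [6, 1, -∞, -∞]
q=4: [-5, -7, -19, 4]
Optimal cycle mean attained by: cycle 2->4->2, total 3 + 2, length 2.
Answer: λ = 5/2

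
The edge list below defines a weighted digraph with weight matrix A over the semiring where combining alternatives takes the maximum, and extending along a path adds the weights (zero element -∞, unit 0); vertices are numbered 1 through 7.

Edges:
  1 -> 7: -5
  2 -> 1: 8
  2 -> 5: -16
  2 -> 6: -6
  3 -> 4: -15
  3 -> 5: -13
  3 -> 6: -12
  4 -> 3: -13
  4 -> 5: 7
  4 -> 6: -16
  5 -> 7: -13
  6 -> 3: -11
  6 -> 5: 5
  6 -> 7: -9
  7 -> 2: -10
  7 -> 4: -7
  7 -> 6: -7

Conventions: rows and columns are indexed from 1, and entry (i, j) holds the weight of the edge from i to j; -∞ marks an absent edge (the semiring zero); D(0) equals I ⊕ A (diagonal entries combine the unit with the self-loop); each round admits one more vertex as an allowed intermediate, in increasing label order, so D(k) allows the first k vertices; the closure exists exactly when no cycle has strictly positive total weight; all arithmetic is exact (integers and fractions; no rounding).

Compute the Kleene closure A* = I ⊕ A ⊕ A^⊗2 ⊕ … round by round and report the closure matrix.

D(0):
  [0, -∞, -∞, -∞, -∞, -∞, -5]
  [8, 0, -∞, -∞, -16, -6, -∞]
  [-∞, -∞, 0, -15, -13, -12, -∞]
  [-∞, -∞, -13, 0, 7, -16, -∞]
  [-∞, -∞, -∞, -∞, 0, -∞, -13]
  [-∞, -∞, -11, -∞, 5, 0, -9]
  [-∞, -10, -∞, -7, -∞, -7, 0]
D(1):
  [0, -∞, -∞, -∞, -∞, -∞, -5]
  [8, 0, -∞, -∞, -16, -6, 3]
  [-∞, -∞, 0, -15, -13, -12, -∞]
  [-∞, -∞, -13, 0, 7, -16, -∞]
  [-∞, -∞, -∞, -∞, 0, -∞, -13]
  [-∞, -∞, -11, -∞, 5, 0, -9]
  [-∞, -10, -∞, -7, -∞, -7, 0]
D(2):
  [0, -∞, -∞, -∞, -∞, -∞, -5]
  [8, 0, -∞, -∞, -16, -6, 3]
  [-∞, -∞, 0, -15, -13, -12, -∞]
  [-∞, -∞, -13, 0, 7, -16, -∞]
  [-∞, -∞, -∞, -∞, 0, -∞, -13]
  [-∞, -∞, -11, -∞, 5, 0, -9]
  [-2, -10, -∞, -7, -26, -7, 0]
D(3):
  [0, -∞, -∞, -∞, -∞, -∞, -5]
  [8, 0, -∞, -∞, -16, -6, 3]
  [-∞, -∞, 0, -15, -13, -12, -∞]
  [-∞, -∞, -13, 0, 7, -16, -∞]
  [-∞, -∞, -∞, -∞, 0, -∞, -13]
  [-∞, -∞, -11, -26, 5, 0, -9]
  [-2, -10, -∞, -7, -26, -7, 0]
D(4):
  [0, -∞, -∞, -∞, -∞, -∞, -5]
  [8, 0, -∞, -∞, -16, -6, 3]
  [-∞, -∞, 0, -15, -8, -12, -∞]
  [-∞, -∞, -13, 0, 7, -16, -∞]
  [-∞, -∞, -∞, -∞, 0, -∞, -13]
  [-∞, -∞, -11, -26, 5, 0, -9]
  [-2, -10, -20, -7, 0, -7, 0]
D(5):
  [0, -∞, -∞, -∞, -∞, -∞, -5]
  [8, 0, -∞, -∞, -16, -6, 3]
  [-∞, -∞, 0, -15, -8, -12, -21]
  [-∞, -∞, -13, 0, 7, -16, -6]
  [-∞, -∞, -∞, -∞, 0, -∞, -13]
  [-∞, -∞, -11, -26, 5, 0, -8]
  [-2, -10, -20, -7, 0, -7, 0]
D(6):
  [0, -∞, -∞, -∞, -∞, -∞, -5]
  [8, 0, -17, -32, -1, -6, 3]
  [-∞, -∞, 0, -15, -7, -12, -20]
  [-∞, -∞, -13, 0, 7, -16, -6]
  [-∞, -∞, -∞, -∞, 0, -∞, -13]
  [-∞, -∞, -11, -26, 5, 0, -8]
  [-2, -10, -18, -7, 0, -7, 0]
D(7):
  [0, -15, -23, -12, -5, -12, -5]
  [8, 0, -15, -4, 3, -4, 3]
  [-22, -30, 0, -15, -7, -12, -20]
  [-8, -16, -13, 0, 7, -13, -6]
  [-15, -23, -31, -20, 0, -20, -13]
  [-10, -18, -11, -15, 5, 0, -8]
  [-2, -10, -18, -7, 0, -7, 0]
Answer: A* = [[0, -15, -23, -12, -5, -12, -5], [8, 0, -15, -4, 3, -4, 3], [-22, -30, 0, -15, -7, -12, -20], [-8, -16, -13, 0, 7, -13, -6], [-15, -23, -31, -20, 0, -20, -13], [-10, -18, -11, -15, 5, 0, -8], [-2, -10, -18, -7, 0, -7, 0]]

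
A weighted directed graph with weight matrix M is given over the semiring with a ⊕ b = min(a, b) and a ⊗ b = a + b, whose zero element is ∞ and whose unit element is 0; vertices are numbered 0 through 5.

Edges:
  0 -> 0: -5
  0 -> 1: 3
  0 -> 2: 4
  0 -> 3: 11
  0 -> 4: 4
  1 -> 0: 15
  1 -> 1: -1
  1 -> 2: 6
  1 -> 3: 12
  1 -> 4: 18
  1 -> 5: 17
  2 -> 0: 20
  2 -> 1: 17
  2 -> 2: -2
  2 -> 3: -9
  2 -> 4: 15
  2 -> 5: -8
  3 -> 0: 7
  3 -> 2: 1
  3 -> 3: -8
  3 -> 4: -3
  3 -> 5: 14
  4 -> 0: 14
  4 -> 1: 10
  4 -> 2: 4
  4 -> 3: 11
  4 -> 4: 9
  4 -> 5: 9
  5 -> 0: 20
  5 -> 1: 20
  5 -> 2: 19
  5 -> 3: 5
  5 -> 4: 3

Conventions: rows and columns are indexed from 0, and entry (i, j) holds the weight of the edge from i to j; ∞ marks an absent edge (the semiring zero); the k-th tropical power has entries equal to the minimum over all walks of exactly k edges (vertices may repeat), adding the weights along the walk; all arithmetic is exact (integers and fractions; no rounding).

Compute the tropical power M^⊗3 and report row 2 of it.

M^⊗2:
  [-10, -2, -1, -5, -1, -4]
  [10, -2, 4, -3, 9, -2]
  [-2, 12, -8, -17, -12, -10]
  [-1, 7, -7, -16, -11, -7]
  [9, 9, 2, -5, 8, -4]
  [12, 13, 6, -3, 2, 11]
M^⊗3:
  [-15, -7, -6, -13, -8, -9]
  [4, -3, -2, -11, -6, -4]
  [-10, -2, -16, -25, -20, -16]
  [-9, -1, -15, -24, -19, -15]
  [2, 8, -4, -13, -8, -6]
  [4, 12, -2, -11, -6, -2]
Answer: row 2 of M^⊗3 = [-10, -2, -16, -25, -20, -16]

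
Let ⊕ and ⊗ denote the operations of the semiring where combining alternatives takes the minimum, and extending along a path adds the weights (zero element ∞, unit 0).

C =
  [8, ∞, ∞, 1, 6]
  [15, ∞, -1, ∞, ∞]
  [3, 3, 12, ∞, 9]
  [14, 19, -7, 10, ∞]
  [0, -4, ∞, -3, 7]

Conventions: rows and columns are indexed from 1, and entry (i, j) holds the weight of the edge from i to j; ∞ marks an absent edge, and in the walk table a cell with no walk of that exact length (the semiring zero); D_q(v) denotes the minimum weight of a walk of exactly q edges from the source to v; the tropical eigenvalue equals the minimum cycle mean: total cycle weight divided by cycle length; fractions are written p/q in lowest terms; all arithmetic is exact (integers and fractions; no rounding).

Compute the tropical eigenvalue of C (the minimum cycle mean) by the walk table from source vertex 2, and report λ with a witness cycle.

q=0: [∞, 0, ∞, ∞, ∞]
q=1: [15, ∞, -1, ∞, ∞]
q=2: [2, 2, 11, 16, 8]
q=3: [8, 4, 1, 3, 8]
q=4: [4, 4, -4, 5, 10]
q=5: [-1, -1, -2, 5, 5]
Optimal cycle mean attained by: cycle 1->4->3->1, total 1 + (-7) + 3, length 3.
Answer: λ = -1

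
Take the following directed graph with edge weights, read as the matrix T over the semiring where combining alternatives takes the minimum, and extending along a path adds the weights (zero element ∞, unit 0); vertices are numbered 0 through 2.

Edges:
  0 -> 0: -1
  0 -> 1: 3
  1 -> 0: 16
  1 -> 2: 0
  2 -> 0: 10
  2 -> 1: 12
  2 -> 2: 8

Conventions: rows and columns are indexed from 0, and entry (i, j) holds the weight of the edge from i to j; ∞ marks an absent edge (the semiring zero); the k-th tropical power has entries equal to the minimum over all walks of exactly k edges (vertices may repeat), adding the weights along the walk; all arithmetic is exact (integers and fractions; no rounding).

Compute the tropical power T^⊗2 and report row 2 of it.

T^⊗2:
  [-2, 2, 3]
  [10, 12, 8]
  [9, 13, 12]
Answer: row 2 of T^⊗2 = [9, 13, 12]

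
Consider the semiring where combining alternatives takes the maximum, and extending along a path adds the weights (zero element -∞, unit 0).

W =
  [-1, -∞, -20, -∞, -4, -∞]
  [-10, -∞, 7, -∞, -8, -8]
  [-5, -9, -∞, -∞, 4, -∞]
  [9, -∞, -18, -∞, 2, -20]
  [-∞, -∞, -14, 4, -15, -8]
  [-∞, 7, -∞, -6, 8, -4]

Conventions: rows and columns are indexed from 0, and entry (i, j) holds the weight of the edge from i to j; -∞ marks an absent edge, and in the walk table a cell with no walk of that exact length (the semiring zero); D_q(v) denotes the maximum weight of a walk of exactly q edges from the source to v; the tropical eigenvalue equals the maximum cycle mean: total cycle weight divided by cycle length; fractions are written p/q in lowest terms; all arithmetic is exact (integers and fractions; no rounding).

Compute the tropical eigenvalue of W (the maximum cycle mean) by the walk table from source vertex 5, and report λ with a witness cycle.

q=0: [-∞, -∞, -∞, -∞, -∞, 0]
q=1: [-∞, 7, -∞, -6, 8, -4]
q=2: [3, 3, 14, 12, 4, 0]
q=3: [21, 7, 10, 8, 18, -4]
q=4: [20, 3, 14, 22, 17, 10]
q=5: [31, 17, 10, 21, 24, 9]
q=6: [30, 16, 24, 28, 27, 16]
Optimal cycle mean attained by: cycle 0->4->3->0, total (-4) + 4 + 9, length 3.
Answer: λ = 3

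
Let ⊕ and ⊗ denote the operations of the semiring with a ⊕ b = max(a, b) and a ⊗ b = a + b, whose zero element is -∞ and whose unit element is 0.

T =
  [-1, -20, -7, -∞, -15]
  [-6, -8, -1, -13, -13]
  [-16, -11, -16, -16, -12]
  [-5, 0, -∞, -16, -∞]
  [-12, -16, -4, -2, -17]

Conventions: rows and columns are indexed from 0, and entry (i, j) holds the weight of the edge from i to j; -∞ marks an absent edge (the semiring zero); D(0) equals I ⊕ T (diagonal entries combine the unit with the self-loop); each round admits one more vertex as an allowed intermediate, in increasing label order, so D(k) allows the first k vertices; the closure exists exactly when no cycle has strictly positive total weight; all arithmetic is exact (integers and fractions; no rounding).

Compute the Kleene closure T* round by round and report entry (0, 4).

D(0):
  [0, -20, -7, -∞, -15]
  [-6, 0, -1, -13, -13]
  [-16, -11, 0, -16, -12]
  [-5, 0, -∞, 0, -∞]
  [-12, -16, -4, -2, 0]
D(1):
  [0, -20, -7, -∞, -15]
  [-6, 0, -1, -13, -13]
  [-16, -11, 0, -16, -12]
  [-5, 0, -12, 0, -20]
  [-12, -16, -4, -2, 0]
D(2):
  [0, -20, -7, -33, -15]
  [-6, 0, -1, -13, -13]
  [-16, -11, 0, -16, -12]
  [-5, 0, -1, 0, -13]
  [-12, -16, -4, -2, 0]
D(3):
  [0, -18, -7, -23, -15]
  [-6, 0, -1, -13, -13]
  [-16, -11, 0, -16, -12]
  [-5, 0, -1, 0, -13]
  [-12, -15, -4, -2, 0]
D(4):
  [0, -18, -7, -23, -15]
  [-6, 0, -1, -13, -13]
  [-16, -11, 0, -16, -12]
  [-5, 0, -1, 0, -13]
  [-7, -2, -3, -2, 0]
D(5):
  [0, -17, -7, -17, -15]
  [-6, 0, -1, -13, -13]
  [-16, -11, 0, -14, -12]
  [-5, 0, -1, 0, -13]
  [-7, -2, -3, -2, 0]
Answer: T*[0][4] = -15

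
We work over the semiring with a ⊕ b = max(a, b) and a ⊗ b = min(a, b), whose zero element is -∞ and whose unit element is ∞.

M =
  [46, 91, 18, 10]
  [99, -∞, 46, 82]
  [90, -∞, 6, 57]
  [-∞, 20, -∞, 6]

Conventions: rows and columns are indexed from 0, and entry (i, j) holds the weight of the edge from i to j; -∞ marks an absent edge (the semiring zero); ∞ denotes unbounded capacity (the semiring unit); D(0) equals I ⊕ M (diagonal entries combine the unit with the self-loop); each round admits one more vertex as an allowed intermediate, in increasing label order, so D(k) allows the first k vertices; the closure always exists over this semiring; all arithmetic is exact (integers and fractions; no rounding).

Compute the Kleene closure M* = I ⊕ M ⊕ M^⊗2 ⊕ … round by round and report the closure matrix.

D(0):
  [∞, 91, 18, 10]
  [99, ∞, 46, 82]
  [90, -∞, ∞, 57]
  [-∞, 20, -∞, ∞]
D(1):
  [∞, 91, 18, 10]
  [99, ∞, 46, 82]
  [90, 90, ∞, 57]
  [-∞, 20, -∞, ∞]
D(2):
  [∞, 91, 46, 82]
  [99, ∞, 46, 82]
  [90, 90, ∞, 82]
  [20, 20, 20, ∞]
D(3):
  [∞, 91, 46, 82]
  [99, ∞, 46, 82]
  [90, 90, ∞, 82]
  [20, 20, 20, ∞]
D(4):
  [∞, 91, 46, 82]
  [99, ∞, 46, 82]
  [90, 90, ∞, 82]
  [20, 20, 20, ∞]
Answer: M* = [[∞, 91, 46, 82], [99, ∞, 46, 82], [90, 90, ∞, 82], [20, 20, 20, ∞]]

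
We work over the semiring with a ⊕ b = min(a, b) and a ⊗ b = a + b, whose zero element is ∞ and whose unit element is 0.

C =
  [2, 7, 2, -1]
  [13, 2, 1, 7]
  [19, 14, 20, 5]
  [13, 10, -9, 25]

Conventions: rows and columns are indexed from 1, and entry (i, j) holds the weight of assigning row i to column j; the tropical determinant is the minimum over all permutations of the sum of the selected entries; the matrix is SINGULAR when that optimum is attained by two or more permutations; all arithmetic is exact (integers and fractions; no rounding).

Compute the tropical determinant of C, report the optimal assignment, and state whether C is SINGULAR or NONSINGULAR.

σ = (1, 2, 3, 4): 2 + 2 + 20 + 25 = 49
σ = (1, 2, 4, 3): 2 + 2 + 5 + (-9) = 0
σ = (1, 3, 2, 4): 2 + 1 + 14 + 25 = 42
σ = (1, 3, 4, 2): 2 + 1 + 5 + 10 = 18
σ = (1, 4, 2, 3): 2 + 7 + 14 + (-9) = 14
σ = (1, 4, 3, 2): 2 + 7 + 20 + 10 = 39
σ = (2, 1, 3, 4): 7 + 13 + 20 + 25 = 65
σ = (2, 1, 4, 3): 7 + 13 + 5 + (-9) = 16
σ = (2, 3, 1, 4): 7 + 1 + 19 + 25 = 52
σ = (2, 3, 4, 1): 7 + 1 + 5 + 13 = 26
σ = (2, 4, 1, 3): 7 + 7 + 19 + (-9) = 24
σ = (2, 4, 3, 1): 7 + 7 + 20 + 13 = 47
σ = (3, 1, 2, 4): 2 + 13 + 14 + 25 = 54
σ = (3, 1, 4, 2): 2 + 13 + 5 + 10 = 30
σ = (3, 2, 1, 4): 2 + 2 + 19 + 25 = 48
σ = (3, 2, 4, 1): 2 + 2 + 5 + 13 = 22
σ = (3, 4, 1, 2): 2 + 7 + 19 + 10 = 38
σ = (3, 4, 2, 1): 2 + 7 + 14 + 13 = 36
σ = (4, 1, 2, 3): (-1) + 13 + 14 + (-9) = 17
σ = (4, 1, 3, 2): (-1) + 13 + 20 + 10 = 42
σ = (4, 2, 1, 3): (-1) + 2 + 19 + (-9) = 11
σ = (4, 2, 3, 1): (-1) + 2 + 20 + 13 = 34
σ = (4, 3, 1, 2): (-1) + 1 + 19 + 10 = 29
σ = (4, 3, 2, 1): (-1) + 1 + 14 + 13 = 27
Optimal value attained by: σ = (1, 2, 4, 3).
Answer: det⊕(C) = 0; verdict: NONSINGULAR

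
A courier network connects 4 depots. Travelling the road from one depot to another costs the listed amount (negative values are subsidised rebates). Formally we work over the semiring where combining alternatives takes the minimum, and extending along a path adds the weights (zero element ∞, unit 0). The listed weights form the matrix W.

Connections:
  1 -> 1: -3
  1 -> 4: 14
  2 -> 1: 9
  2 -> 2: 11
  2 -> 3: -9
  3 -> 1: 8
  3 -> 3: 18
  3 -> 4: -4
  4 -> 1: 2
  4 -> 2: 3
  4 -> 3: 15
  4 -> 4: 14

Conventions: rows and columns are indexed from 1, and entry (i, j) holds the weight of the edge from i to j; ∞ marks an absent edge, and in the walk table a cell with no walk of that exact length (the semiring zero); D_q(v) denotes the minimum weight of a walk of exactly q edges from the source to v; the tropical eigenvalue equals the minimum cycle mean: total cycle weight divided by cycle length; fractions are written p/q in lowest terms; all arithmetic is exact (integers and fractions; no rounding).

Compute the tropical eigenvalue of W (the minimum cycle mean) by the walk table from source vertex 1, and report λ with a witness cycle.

q=0: [0, ∞, ∞, ∞]
q=1: [-3, ∞, ∞, 14]
q=2: [-6, 17, 29, 11]
q=3: [-9, 14, 8, 8]
q=4: [-12, 11, 5, 4]
Optimal cycle mean attained by: cycle 2->3->4->2, total (-9) + (-4) + 3, length 3.
Answer: λ = -10/3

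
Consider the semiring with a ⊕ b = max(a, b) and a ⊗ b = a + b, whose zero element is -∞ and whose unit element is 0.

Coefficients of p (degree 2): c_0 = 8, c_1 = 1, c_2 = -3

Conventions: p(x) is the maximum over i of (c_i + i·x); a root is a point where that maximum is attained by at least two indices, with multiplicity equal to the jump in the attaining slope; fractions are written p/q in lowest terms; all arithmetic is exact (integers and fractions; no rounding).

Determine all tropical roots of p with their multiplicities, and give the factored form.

hull edge (i=0, c=8) to (i=2, c=-3): slope -11/2, span 2
Factored form: p(x) = -3 ⊗ (x ⊕ 11/2) ⊗ (x ⊕ 11/2)
Answer: roots = 11/2 (mult 2)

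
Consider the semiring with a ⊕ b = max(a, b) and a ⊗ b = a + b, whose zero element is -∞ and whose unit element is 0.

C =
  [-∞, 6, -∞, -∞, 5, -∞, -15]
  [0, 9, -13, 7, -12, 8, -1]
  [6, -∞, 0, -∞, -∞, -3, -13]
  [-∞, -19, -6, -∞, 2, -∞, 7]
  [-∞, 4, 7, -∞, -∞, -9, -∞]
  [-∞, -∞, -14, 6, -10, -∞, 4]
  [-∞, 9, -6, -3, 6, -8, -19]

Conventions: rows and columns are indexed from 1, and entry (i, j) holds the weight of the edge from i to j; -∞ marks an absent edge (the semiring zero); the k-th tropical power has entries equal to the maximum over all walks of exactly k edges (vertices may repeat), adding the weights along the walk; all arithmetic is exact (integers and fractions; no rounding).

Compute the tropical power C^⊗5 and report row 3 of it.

C^⊗2:
  [6, 15, 12, 13, -6, 14, 5]
  [9, 18, 1, 16, 9, 17, 14]
  [6, 12, 0, 3, 11, -3, 1]
  [0, 16, 9, 4, 13, -1, -12]
  [13, 13, 7, 11, -8, 12, 3]
  [-8, 13, 0, 1, 10, -4, 13]
  [9, 18, 13, 16, -1, 17, 8]
C^⊗3:
  [18, 24, 12, 22, 15, 23, 20]
  [18, 27, 16, 25, 20, 26, 23]
  [12, 21, 18, 19, 11, 20, 11]
  [16, 25, 20, 23, 6, 24, 15]
  [13, 22, 7, 20, 18, 21, 18]
  [13, 22, 17, 20, 19, 21, 12]
  [19, 27, 13, 25, 18, 26, 23]
C^⊗4:
  [24, 33, 22, 31, 26, 32, 29]
  [27, 36, 27, 34, 29, 35, 32]
  [24, 30, 18, 28, 21, 29, 26]
  [26, 34, 20, 32, 25, 33, 30]
  [22, 31, 25, 29, 24, 30, 27]
  [23, 31, 26, 29, 22, 30, 27]
  [27, 36, 25, 34, 29, 35, 32]
C^⊗5:
  [33, 42, 33, 40, 35, 41, 38]
  [36, 45, 36, 43, 38, 44, 41]
  [30, 39, 28, 37, 32, 38, 35]
  [34, 43, 32, 41, 36, 42, 39]
  [31, 40, 31, 38, 33, 39, 36]
  [32, 40, 29, 38, 33, 39, 36]
  [36, 45, 36, 43, 38, 44, 41]
Answer: row 3 of C^⊗5 = [30, 39, 28, 37, 32, 38, 35]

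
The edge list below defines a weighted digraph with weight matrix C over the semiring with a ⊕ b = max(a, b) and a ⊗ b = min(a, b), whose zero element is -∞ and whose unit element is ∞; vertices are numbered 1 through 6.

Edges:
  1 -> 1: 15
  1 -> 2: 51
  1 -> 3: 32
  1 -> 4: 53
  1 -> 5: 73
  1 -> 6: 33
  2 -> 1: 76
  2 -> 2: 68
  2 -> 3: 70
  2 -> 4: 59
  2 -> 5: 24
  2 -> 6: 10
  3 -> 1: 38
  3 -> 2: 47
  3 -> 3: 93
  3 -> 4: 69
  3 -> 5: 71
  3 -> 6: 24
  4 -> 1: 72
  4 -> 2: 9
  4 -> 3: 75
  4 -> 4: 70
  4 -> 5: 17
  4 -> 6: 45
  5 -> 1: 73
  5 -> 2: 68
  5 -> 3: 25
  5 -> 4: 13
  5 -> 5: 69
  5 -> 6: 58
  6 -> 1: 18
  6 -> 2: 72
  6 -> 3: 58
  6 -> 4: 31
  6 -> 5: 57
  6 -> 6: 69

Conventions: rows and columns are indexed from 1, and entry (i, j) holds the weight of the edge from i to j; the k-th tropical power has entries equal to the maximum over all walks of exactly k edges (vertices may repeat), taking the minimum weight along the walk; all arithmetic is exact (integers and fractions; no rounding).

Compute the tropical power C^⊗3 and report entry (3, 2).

C^⊗2:
  [73, 68, 53, 53, 69, 58]
  [68, 68, 70, 69, 73, 45]
  [71, 68, 93, 69, 71, 58]
  [70, 51, 75, 70, 72, 45]
  [69, 68, 68, 59, 73, 58]
  [72, 69, 70, 59, 58, 69]
C^⊗3:
  [69, 68, 68, 59, 73, 58]
  [73, 68, 70, 69, 70, 58]
  [71, 68, 93, 69, 71, 58]
  [72, 68, 75, 70, 71, 58]
  [73, 68, 68, 68, 69, 58]
  [69, 69, 70, 69, 72, 69]
Key observation: the optimum is the walk 3->3->5->2, with weight 93 min 71 min 68 = 68.
Optimal value attained by: walk 3->3->5->2.
Answer: (C^⊗3)[3][2] = 68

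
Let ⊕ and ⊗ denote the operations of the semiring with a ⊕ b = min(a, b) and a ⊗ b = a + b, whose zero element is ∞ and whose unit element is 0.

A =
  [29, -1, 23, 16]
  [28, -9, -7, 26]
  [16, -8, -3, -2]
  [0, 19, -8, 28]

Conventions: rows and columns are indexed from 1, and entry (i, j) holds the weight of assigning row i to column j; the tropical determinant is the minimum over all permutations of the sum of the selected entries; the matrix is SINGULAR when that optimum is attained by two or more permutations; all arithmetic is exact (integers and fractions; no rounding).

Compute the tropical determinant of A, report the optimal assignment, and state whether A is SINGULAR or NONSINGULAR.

σ = (1, 2, 3, 4): 29 + (-9) + (-3) + 28 = 45
σ = (1, 2, 4, 3): 29 + (-9) + (-2) + (-8) = 10
σ = (1, 3, 2, 4): 29 + (-7) + (-8) + 28 = 42
σ = (1, 3, 4, 2): 29 + (-7) + (-2) + 19 = 39
σ = (1, 4, 2, 3): 29 + 26 + (-8) + (-8) = 39
σ = (1, 4, 3, 2): 29 + 26 + (-3) + 19 = 71
σ = (2, 1, 3, 4): (-1) + 28 + (-3) + 28 = 52
σ = (2, 1, 4, 3): (-1) + 28 + (-2) + (-8) = 17
σ = (2, 3, 1, 4): (-1) + (-7) + 16 + 28 = 36
σ = (2, 3, 4, 1): (-1) + (-7) + (-2) + 0 = -10
σ = (2, 4, 1, 3): (-1) + 26 + 16 + (-8) = 33
σ = (2, 4, 3, 1): (-1) + 26 + (-3) + 0 = 22
σ = (3, 1, 2, 4): 23 + 28 + (-8) + 28 = 71
σ = (3, 1, 4, 2): 23 + 28 + (-2) + 19 = 68
σ = (3, 2, 1, 4): 23 + (-9) + 16 + 28 = 58
σ = (3, 2, 4, 1): 23 + (-9) + (-2) + 0 = 12
σ = (3, 4, 1, 2): 23 + 26 + 16 + 19 = 84
σ = (3, 4, 2, 1): 23 + 26 + (-8) + 0 = 41
σ = (4, 1, 2, 3): 16 + 28 + (-8) + (-8) = 28
σ = (4, 1, 3, 2): 16 + 28 + (-3) + 19 = 60
σ = (4, 2, 1, 3): 16 + (-9) + 16 + (-8) = 15
σ = (4, 2, 3, 1): 16 + (-9) + (-3) + 0 = 4
σ = (4, 3, 1, 2): 16 + (-7) + 16 + 19 = 44
σ = (4, 3, 2, 1): 16 + (-7) + (-8) + 0 = 1
Optimal value attained by: σ = (2, 3, 4, 1).
Answer: det⊕(A) = -10; verdict: NONSINGULAR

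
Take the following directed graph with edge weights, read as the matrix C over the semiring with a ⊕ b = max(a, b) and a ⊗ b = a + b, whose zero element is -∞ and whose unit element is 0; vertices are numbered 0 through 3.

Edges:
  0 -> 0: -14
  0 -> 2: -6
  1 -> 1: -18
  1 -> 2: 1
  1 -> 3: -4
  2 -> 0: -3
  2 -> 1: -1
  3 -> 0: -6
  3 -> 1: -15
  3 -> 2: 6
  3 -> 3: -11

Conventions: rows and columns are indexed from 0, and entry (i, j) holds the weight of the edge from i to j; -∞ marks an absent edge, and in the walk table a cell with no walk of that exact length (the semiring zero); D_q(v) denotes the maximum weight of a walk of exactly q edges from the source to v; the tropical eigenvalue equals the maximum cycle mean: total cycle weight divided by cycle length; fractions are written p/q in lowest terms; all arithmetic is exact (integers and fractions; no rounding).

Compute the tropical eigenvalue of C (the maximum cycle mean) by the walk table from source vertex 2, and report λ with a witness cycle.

q=0: [-∞, -∞, 0, -∞]
q=1: [-3, -1, -∞, -∞]
q=2: [-17, -19, 0, -5]
q=3: [-3, -1, 1, -16]
q=4: [-2, 0, 0, -5]
Optimal cycle mean attained by: cycle 1->3->2->1, total (-4) + 6 + (-1), length 3.
Answer: λ = 1/3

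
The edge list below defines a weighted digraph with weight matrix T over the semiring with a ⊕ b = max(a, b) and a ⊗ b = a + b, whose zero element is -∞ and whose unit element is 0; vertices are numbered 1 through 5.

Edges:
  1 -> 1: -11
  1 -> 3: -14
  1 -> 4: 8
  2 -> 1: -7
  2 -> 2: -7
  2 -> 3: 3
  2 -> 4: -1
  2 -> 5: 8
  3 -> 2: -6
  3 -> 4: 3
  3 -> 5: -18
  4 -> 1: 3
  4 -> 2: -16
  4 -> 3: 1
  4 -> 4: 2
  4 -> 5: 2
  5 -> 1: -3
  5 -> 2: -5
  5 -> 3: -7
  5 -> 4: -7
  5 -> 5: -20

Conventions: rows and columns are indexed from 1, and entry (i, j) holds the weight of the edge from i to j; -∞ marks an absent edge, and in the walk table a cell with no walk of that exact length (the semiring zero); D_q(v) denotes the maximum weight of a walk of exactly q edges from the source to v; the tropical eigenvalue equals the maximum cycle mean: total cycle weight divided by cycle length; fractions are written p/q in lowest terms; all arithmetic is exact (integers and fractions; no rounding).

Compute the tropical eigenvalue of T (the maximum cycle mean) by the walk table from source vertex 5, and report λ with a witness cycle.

q=0: [-∞, -∞, -∞, -∞, 0]
q=1: [-3, -5, -7, -7, -20]
q=2: [-4, -12, -2, 5, 3]
q=3: [8, -2, 6, 7, 7]
q=4: [10, 2, 8, 16, 9]
q=5: [19, 4, 17, 18, 18]
Optimal cycle mean attained by: cycle 1->4->1, total 8 + 3, length 2.
Answer: λ = 11/2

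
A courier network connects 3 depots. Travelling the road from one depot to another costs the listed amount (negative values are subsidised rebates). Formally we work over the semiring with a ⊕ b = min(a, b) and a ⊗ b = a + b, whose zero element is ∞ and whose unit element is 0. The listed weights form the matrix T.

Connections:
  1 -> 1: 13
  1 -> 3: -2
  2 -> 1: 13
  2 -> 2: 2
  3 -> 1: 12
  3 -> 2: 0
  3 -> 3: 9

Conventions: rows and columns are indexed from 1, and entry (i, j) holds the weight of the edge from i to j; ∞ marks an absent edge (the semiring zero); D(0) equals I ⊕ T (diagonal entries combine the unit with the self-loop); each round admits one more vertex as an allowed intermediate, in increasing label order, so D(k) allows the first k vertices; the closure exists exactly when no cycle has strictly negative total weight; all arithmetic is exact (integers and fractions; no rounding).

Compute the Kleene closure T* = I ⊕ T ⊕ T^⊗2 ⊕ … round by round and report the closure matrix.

D(0):
  [0, ∞, -2]
  [13, 0, ∞]
  [12, 0, 0]
D(1):
  [0, ∞, -2]
  [13, 0, 11]
  [12, 0, 0]
D(2):
  [0, ∞, -2]
  [13, 0, 11]
  [12, 0, 0]
D(3):
  [0, -2, -2]
  [13, 0, 11]
  [12, 0, 0]
Answer: T* = [[0, -2, -2], [13, 0, 11], [12, 0, 0]]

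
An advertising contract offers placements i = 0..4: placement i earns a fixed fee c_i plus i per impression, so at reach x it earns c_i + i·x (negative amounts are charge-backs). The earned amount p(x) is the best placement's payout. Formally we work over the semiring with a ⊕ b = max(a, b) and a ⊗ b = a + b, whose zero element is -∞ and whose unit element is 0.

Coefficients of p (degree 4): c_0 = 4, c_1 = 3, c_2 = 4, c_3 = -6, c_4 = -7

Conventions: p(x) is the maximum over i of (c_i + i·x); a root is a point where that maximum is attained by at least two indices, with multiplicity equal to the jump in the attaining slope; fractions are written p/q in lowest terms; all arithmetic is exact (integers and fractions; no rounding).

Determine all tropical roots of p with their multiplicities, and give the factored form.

hull edge (i=0, c=4) to (i=2, c=4): slope 0, span 2
hull edge (i=2, c=4) to (i=4, c=-7): slope -11/2, span 2
Factored form: p(x) = -7 ⊗ (x ⊕ 0) ⊗ (x ⊕ 0) ⊗ (x ⊕ 11/2) ⊗ (x ⊕ 11/2)
Answer: roots = 0 (mult 2), 11/2 (mult 2)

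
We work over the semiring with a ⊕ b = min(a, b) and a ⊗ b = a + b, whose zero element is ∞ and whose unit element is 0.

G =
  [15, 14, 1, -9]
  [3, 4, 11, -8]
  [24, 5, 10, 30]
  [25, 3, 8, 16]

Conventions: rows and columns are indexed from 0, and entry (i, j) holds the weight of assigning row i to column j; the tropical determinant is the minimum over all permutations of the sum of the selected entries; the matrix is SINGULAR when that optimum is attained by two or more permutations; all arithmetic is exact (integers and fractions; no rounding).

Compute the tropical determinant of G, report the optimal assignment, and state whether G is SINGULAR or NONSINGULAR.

σ = (0, 1, 2, 3): 15 + 4 + 10 + 16 = 45
σ = (0, 1, 3, 2): 15 + 4 + 30 + 8 = 57
σ = (0, 2, 1, 3): 15 + 11 + 5 + 16 = 47
σ = (0, 2, 3, 1): 15 + 11 + 30 + 3 = 59
σ = (0, 3, 1, 2): 15 + (-8) + 5 + 8 = 20
σ = (0, 3, 2, 1): 15 + (-8) + 10 + 3 = 20
σ = (1, 0, 2, 3): 14 + 3 + 10 + 16 = 43
σ = (1, 0, 3, 2): 14 + 3 + 30 + 8 = 55
σ = (1, 2, 0, 3): 14 + 11 + 24 + 16 = 65
σ = (1, 2, 3, 0): 14 + 11 + 30 + 25 = 80
σ = (1, 3, 0, 2): 14 + (-8) + 24 + 8 = 38
σ = (1, 3, 2, 0): 14 + (-8) + 10 + 25 = 41
σ = (2, 0, 1, 3): 1 + 3 + 5 + 16 = 25
σ = (2, 0, 3, 1): 1 + 3 + 30 + 3 = 37
σ = (2, 1, 0, 3): 1 + 4 + 24 + 16 = 45
σ = (2, 1, 3, 0): 1 + 4 + 30 + 25 = 60
σ = (2, 3, 0, 1): 1 + (-8) + 24 + 3 = 20
σ = (2, 3, 1, 0): 1 + (-8) + 5 + 25 = 23
σ = (3, 0, 1, 2): (-9) + 3 + 5 + 8 = 7
σ = (3, 0, 2, 1): (-9) + 3 + 10 + 3 = 7
σ = (3, 1, 0, 2): (-9) + 4 + 24 + 8 = 27
σ = (3, 1, 2, 0): (-9) + 4 + 10 + 25 = 30
σ = (3, 2, 0, 1): (-9) + 11 + 24 + 3 = 29
σ = (3, 2, 1, 0): (-9) + 11 + 5 + 25 = 32
Optimal value attained by: σ = (3, 0, 1, 2).
Answer: det⊕(G) = 7; verdict: SINGULAR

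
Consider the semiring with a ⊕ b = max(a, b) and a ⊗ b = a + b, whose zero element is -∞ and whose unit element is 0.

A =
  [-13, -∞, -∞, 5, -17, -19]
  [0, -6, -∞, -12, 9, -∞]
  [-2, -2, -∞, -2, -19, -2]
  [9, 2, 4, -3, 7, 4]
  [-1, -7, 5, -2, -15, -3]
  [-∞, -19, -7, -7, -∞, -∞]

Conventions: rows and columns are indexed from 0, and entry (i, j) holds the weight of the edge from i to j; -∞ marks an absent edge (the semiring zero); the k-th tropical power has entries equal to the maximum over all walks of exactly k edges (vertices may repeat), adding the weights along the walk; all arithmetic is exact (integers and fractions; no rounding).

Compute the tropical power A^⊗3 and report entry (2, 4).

A^⊗2:
  [14, 7, 9, 2, 12, 9]
  [8, 2, 14, 7, 3, 6]
  [7, 0, 2, 3, 7, 2]
  [6, 2, 12, 14, 11, 4]
  [7, 3, 2, 4, 5, 3]
  [2, -5, -3, -9, 0, -3]
A^⊗3:
  [11, 7, 17, 19, 16, 9]
  [16, 12, 11, 13, 14, 12]
  [12, 5, 12, 12, 10, 7]
  [23, 16, 18, 11, 21, 18]
  [13, 6, 10, 12, 12, 8]
  [0, -5, 5, 7, 4, -3]
Key observation: the optimum is the walk 2->0->3->4, with weight (-2) + 5 + 7 = 10.
Optimal value attained by: walk 2->0->3->4.
Answer: (A^⊗3)[2][4] = 10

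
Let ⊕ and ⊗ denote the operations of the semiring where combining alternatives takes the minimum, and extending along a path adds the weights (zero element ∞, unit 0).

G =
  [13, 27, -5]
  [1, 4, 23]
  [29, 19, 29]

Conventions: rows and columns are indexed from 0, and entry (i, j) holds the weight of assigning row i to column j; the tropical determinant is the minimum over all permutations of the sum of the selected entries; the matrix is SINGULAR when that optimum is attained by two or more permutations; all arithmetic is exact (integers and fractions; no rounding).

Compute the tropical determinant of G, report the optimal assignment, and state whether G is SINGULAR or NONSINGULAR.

σ = (0, 1, 2): 13 + 4 + 29 = 46
σ = (0, 2, 1): 13 + 23 + 19 = 55
σ = (1, 0, 2): 27 + 1 + 29 = 57
σ = (1, 2, 0): 27 + 23 + 29 = 79
σ = (2, 0, 1): (-5) + 1 + 19 = 15
σ = (2, 1, 0): (-5) + 4 + 29 = 28
Optimal value attained by: σ = (2, 0, 1).
Answer: det⊕(G) = 15; verdict: NONSINGULAR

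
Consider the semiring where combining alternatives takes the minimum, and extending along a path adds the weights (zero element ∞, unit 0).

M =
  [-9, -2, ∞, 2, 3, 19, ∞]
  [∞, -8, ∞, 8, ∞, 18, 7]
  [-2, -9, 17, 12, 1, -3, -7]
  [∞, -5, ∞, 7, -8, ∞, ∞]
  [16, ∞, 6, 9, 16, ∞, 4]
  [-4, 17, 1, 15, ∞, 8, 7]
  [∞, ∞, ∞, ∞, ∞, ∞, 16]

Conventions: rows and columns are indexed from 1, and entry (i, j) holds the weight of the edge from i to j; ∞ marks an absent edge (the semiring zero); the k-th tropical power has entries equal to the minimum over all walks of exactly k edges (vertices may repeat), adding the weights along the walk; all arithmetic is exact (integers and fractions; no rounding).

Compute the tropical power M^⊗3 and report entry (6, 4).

M^⊗2:
  [-18, -11, 9, -7, -6, 10, 5]
  [14, -16, 19, 0, 0, 10, -1]
  [-11, -17, -2, -1, 1, 5, -2]
  [8, -13, -2, 1, -1, 13, -4]
  [4, -3, 22, 16, 1, 3, -1]
  [-13, -8, 9, -2, -1, -2, -6]
  [∞, ∞, ∞, ∞, ∞, ∞, 32]
M^⊗3:
  [-27, -20, 0, -16, -15, 1, -4]
  [5, -24, 6, -8, -8, 2, -9]
  [-20, -25, 6, -9, -9, -5, -10]
  [-4, -21, 5, -5, -7, -5, -9]
  [-5, -11, 4, 5, 7, 11, 4]
  [-22, -16, -1, -11, -10, 6, -1]
  [∞, ∞, ∞, ∞, ∞, ∞, 48]
Key observation: the optimum is the walk 6->1->1->4, with weight (-4) + (-9) + 2 = -11.
Optimal value attained by: walk 6->1->1->4.
Answer: (M^⊗3)[6][4] = -11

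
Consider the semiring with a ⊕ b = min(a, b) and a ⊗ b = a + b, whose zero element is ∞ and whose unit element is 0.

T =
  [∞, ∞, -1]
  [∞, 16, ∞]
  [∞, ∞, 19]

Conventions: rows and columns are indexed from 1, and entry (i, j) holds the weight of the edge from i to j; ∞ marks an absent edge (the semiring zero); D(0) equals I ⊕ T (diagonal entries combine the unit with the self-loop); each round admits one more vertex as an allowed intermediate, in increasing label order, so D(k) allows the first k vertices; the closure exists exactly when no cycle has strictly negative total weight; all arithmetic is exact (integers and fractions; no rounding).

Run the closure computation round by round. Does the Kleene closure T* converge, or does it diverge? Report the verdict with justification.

D(0):
  [0, ∞, -1]
  [∞, 0, ∞]
  [∞, ∞, 0]
D(1):
  [0, ∞, -1]
  [∞, 0, ∞]
  [∞, ∞, 0]
D(2):
  [0, ∞, -1]
  [∞, 0, ∞]
  [∞, ∞, 0]
D(3):
  [0, ∞, -1]
  [∞, 0, ∞]
  [∞, ∞, 0]
Key observation: every diagonal entry stays at the unit through all rounds, so no improving cycle exists.
Answer: CONVERGES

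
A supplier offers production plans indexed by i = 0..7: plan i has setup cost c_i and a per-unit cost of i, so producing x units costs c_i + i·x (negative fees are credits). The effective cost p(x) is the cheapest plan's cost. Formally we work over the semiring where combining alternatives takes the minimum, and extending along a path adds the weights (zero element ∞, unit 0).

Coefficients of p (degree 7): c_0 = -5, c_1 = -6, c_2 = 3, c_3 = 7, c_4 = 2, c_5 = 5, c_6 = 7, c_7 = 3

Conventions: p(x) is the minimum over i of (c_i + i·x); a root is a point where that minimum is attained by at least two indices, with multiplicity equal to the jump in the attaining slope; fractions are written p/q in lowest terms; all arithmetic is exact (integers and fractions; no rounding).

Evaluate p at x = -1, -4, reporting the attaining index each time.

p(-1) = min(-5+0·(-1)=-5, -6+1·(-1)=-7, 3+2·(-1)=1, 7+3·(-1)=4, 2+4·(-1)=-2, 5+5·(-1)=0, 7+6·(-1)=1, 3+7·(-1)=-4) = -7 (attained by i=1)
p(-4) = min(-5+0·(-4)=-5, -6+1·(-4)=-10, 3+2·(-4)=-5, 7+3·(-4)=-5, 2+4·(-4)=-14, 5+5·(-4)=-15, 7+6·(-4)=-17, 3+7·(-4)=-25) = -25 (attained by i=7)
Answer: p(-1) = -7; p(-4) = -25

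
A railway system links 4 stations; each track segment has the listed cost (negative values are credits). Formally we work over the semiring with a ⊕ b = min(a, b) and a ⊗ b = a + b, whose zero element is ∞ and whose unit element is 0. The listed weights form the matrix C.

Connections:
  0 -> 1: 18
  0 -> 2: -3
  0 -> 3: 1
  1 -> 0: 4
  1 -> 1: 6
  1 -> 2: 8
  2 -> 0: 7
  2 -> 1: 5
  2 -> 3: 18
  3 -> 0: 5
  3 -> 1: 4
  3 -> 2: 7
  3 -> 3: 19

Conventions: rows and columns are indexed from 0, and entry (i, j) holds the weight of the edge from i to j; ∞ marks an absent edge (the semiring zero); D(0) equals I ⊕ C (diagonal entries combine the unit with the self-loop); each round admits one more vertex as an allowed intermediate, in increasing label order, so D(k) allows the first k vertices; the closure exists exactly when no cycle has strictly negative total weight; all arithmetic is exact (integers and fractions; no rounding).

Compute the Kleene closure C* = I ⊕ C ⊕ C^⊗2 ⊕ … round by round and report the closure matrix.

D(0):
  [0, 18, -3, 1]
  [4, 0, 8, ∞]
  [7, 5, 0, 18]
  [5, 4, 7, 0]
D(1):
  [0, 18, -3, 1]
  [4, 0, 1, 5]
  [7, 5, 0, 8]
  [5, 4, 2, 0]
D(2):
  [0, 18, -3, 1]
  [4, 0, 1, 5]
  [7, 5, 0, 8]
  [5, 4, 2, 0]
D(3):
  [0, 2, -3, 1]
  [4, 0, 1, 5]
  [7, 5, 0, 8]
  [5, 4, 2, 0]
D(4):
  [0, 2, -3, 1]
  [4, 0, 1, 5]
  [7, 5, 0, 8]
  [5, 4, 2, 0]
Answer: C* = [[0, 2, -3, 1], [4, 0, 1, 5], [7, 5, 0, 8], [5, 4, 2, 0]]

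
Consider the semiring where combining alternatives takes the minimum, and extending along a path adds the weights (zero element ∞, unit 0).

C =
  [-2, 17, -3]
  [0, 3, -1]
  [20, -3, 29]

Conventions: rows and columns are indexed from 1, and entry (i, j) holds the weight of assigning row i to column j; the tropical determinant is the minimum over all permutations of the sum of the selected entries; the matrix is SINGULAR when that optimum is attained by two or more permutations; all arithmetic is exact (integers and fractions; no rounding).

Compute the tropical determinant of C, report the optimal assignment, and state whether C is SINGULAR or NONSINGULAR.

σ = (1, 2, 3): (-2) + 3 + 29 = 30
σ = (1, 3, 2): (-2) + (-1) + (-3) = -6
σ = (2, 1, 3): 17 + 0 + 29 = 46
σ = (2, 3, 1): 17 + (-1) + 20 = 36
σ = (3, 1, 2): (-3) + 0 + (-3) = -6
σ = (3, 2, 1): (-3) + 3 + 20 = 20
Optimal value attained by: σ = (1, 3, 2).
Answer: det⊕(C) = -6; verdict: SINGULAR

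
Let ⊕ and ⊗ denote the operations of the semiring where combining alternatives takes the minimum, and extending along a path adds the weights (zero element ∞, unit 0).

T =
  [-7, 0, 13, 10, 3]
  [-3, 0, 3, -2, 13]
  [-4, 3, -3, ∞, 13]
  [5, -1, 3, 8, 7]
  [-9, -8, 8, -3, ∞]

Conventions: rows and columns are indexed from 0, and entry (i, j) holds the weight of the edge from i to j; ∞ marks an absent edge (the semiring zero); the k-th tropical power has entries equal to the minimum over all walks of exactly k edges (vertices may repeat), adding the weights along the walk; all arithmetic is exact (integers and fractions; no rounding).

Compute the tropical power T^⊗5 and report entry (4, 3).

T^⊗2:
  [-14, -7, 3, -2, -4]
  [-10, -3, 0, -2, 0]
  [-11, -4, -6, 1, -1]
  [-4, -1, 0, -3, 8]
  [-16, -9, -5, -10, -6]
T^⊗3:
  [-21, -14, -4, -9, -11]
  [-17, -10, -3, -5, -7]
  [-18, -11, -9, -6, -8]
  [-11, -4, -3, -3, -1]
  [-23, -16, -8, -11, -13]
T^⊗4:
  [-28, -21, -11, -16, -18]
  [-24, -17, -7, -12, -14]
  [-25, -18, -12, -13, -15]
  [-18, -11, -6, -6, -8]
  [-30, -23, -13, -18, -20]
T^⊗5:
  [-35, -28, -18, -23, -25]
  [-31, -24, -14, -19, -21]
  [-32, -25, -15, -20, -22]
  [-25, -18, -9, -13, -15]
  [-37, -30, -20, -25, -27]
Key observation: the optimum is the walk 4->0->0->0->1->3, with weight (-9) + (-7) + (-7) + 0 + (-2) = -25.
Optimal value attained by: walk 4->0->0->0->1->3.
Answer: (T^⊗5)[4][3] = -25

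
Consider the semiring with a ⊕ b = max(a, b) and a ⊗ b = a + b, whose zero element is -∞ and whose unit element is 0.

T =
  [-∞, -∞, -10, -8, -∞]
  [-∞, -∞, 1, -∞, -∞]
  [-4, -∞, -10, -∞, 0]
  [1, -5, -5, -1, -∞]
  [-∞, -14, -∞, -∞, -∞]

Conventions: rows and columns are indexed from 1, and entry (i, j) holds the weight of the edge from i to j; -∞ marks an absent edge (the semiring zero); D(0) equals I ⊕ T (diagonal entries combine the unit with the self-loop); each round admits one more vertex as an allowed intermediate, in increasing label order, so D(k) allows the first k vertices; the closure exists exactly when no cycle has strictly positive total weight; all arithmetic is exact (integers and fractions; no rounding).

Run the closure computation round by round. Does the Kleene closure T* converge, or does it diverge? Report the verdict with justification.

D(0):
  [0, -∞, -10, -8, -∞]
  [-∞, 0, 1, -∞, -∞]
  [-4, -∞, 0, -∞, 0]
  [1, -5, -5, 0, -∞]
  [-∞, -14, -∞, -∞, 0]
D(1):
  [0, -∞, -10, -8, -∞]
  [-∞, 0, 1, -∞, -∞]
  [-4, -∞, 0, -12, 0]
  [1, -5, -5, 0, -∞]
  [-∞, -14, -∞, -∞, 0]
D(2):
  [0, -∞, -10, -8, -∞]
  [-∞, 0, 1, -∞, -∞]
  [-4, -∞, 0, -12, 0]
  [1, -5, -4, 0, -∞]
  [-∞, -14, -13, -∞, 0]
D(3):
  [0, -∞, -10, -8, -10]
  [-3, 0, 1, -11, 1]
  [-4, -∞, 0, -12, 0]
  [1, -5, -4, 0, -4]
  [-17, -14, -13, -25, 0]
D(4):
  [0, -13, -10, -8, -10]
  [-3, 0, 1, -11, 1]
  [-4, -17, 0, -12, 0]
  [1, -5, -4, 0, -4]
  [-17, -14, -13, -25, 0]
D(5):
  [0, -13, -10, -8, -10]
  [-3, 0, 1, -11, 1]
  [-4, -14, 0, -12, 0]
  [1, -5, -4, 0, -4]
  [-17, -14, -13, -25, 0]
Key observation: every diagonal entry stays at the unit through all rounds, so no improving cycle exists.
Answer: CONVERGES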